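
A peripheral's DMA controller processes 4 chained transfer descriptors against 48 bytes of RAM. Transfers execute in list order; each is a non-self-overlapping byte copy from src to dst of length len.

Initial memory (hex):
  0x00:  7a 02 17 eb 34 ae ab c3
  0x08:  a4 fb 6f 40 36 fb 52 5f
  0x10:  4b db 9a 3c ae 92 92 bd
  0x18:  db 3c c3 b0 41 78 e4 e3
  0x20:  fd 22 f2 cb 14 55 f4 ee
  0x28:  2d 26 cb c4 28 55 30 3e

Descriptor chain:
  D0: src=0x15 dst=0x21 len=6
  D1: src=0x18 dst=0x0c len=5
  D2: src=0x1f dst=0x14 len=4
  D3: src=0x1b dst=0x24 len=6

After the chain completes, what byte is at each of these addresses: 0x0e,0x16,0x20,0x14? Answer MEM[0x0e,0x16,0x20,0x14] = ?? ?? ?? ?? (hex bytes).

MEM[0x0e,0x16,0x20,0x14] = c3 92 fd e3

[0] 0x15->0x21 len=6 : 92 92 bd db 3c c3
[1] 0x18->0x0c len=5 : db 3c c3 b0 41
[2] 0x1f->0x14 len=4 : e3 fd 92 92
[3] 0x1b->0x24 len=6 : b0 41 78 e4 e3 fd
query mem[0x0e]=0xc3, mem[0x16]=0x92, mem[0x20]=0xfd, mem[0x14]=0xe3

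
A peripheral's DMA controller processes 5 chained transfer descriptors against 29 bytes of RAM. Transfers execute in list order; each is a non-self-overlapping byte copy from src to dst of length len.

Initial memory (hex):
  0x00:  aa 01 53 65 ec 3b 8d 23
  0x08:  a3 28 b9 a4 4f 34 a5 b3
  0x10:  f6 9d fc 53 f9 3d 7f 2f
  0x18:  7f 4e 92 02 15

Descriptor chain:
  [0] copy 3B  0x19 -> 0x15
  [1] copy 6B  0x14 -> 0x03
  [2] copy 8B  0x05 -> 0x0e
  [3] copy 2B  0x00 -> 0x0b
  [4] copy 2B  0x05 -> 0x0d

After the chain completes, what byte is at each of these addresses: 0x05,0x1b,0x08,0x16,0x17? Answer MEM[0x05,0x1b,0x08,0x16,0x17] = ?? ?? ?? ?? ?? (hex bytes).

D0: mem[0x15..0x17] <- [4e 92 02]
D1: mem[0x03..0x08] <- [f9 4e 92 02 7f 4e]
D2: mem[0x0e..0x15] <- [92 02 7f 4e 28 b9 a4 4f]
D3: mem[0x0b..0x0c] <- [aa 01]
D4: mem[0x0d..0x0e] <- [92 02]
query mem[0x05]=0x92, mem[0x1b]=0x02, mem[0x08]=0x4e, mem[0x16]=0x92, mem[0x17]=0x02

MEM[0x05,0x1b,0x08,0x16,0x17] = 92 02 4e 92 02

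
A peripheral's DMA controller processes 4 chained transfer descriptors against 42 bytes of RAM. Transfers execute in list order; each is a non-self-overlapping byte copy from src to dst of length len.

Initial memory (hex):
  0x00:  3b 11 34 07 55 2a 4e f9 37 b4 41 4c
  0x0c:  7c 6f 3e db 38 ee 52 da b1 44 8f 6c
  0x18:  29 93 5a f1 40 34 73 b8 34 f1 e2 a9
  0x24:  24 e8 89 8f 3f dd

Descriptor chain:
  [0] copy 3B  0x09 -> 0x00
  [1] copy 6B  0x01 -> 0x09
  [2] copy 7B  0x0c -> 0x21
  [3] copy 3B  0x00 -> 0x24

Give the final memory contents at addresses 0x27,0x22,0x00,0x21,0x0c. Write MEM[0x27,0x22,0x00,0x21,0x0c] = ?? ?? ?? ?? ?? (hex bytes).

  after D0: wrote 3B at 0x00 = b4414c
  after D1: wrote 6B at 0x09 = 414c07552a4e
  after D2: wrote 7B at 0x21 = 552a4edb38ee52
  after D3: wrote 3B at 0x24 = b4414c
query mem[0x27]=0x52, mem[0x22]=0x2a, mem[0x00]=0xb4, mem[0x21]=0x55, mem[0x0c]=0x55

MEM[0x27,0x22,0x00,0x21,0x0c] = 52 2a b4 55 55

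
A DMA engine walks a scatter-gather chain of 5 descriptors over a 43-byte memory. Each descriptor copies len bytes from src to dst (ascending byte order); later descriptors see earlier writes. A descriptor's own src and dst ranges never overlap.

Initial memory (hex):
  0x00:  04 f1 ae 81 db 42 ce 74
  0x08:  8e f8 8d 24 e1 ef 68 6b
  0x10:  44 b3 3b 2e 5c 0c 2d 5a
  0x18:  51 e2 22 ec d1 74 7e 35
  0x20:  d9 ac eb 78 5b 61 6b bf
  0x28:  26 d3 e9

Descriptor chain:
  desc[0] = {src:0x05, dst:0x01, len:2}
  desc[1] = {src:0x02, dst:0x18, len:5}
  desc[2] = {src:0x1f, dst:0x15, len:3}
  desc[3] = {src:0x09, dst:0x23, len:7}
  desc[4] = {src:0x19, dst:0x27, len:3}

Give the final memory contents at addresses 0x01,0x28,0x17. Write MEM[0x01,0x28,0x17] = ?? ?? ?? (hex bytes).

MEM[0x01,0x28,0x17] = 42 db ac

[0] 0x05->0x01 len=2 : 42 ce
[1] 0x02->0x18 len=5 : ce 81 db 42 ce
[2] 0x1f->0x15 len=3 : 35 d9 ac
[3] 0x09->0x23 len=7 : f8 8d 24 e1 ef 68 6b
[4] 0x19->0x27 len=3 : 81 db 42
query mem[0x01]=0x42, mem[0x28]=0xdb, mem[0x17]=0xac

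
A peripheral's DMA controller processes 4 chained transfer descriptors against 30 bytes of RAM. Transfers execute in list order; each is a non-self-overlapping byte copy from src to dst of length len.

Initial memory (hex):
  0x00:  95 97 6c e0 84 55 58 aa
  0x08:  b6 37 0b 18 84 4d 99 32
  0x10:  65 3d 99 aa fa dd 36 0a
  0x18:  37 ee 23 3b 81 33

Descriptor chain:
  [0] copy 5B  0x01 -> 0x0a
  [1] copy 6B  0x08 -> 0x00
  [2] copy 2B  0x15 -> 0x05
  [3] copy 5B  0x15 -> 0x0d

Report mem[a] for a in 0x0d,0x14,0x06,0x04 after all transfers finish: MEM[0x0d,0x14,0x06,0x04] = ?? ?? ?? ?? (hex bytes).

MEM[0x0d,0x14,0x06,0x04] = dd fa 36 e0

D0: mem[0x0a..0x0e] <- [97 6c e0 84 55]
D1: mem[0x00..0x05] <- [b6 37 97 6c e0 84]
D2: mem[0x05..0x06] <- [dd 36]
D3: mem[0x0d..0x11] <- [dd 36 0a 37 ee]
query mem[0x0d]=0xdd, mem[0x14]=0xfa, mem[0x06]=0x36, mem[0x04]=0xe0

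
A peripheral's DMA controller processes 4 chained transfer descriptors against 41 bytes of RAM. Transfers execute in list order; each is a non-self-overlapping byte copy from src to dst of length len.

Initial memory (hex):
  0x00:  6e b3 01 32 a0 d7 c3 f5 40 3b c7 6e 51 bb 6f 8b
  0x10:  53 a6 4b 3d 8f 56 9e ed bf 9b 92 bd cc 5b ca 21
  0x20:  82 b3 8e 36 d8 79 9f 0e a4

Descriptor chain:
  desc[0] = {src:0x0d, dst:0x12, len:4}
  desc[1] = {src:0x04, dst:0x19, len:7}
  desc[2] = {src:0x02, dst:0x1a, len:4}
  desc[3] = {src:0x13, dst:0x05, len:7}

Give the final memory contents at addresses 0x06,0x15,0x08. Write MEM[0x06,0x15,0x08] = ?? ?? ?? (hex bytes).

MEM[0x06,0x15,0x08] = 8b 53 9e

D0: mem[0x12..0x15] <- [bb 6f 8b 53]
D1: mem[0x19..0x1f] <- [a0 d7 c3 f5 40 3b c7]
D2: mem[0x1a..0x1d] <- [01 32 a0 d7]
D3: mem[0x05..0x0b] <- [6f 8b 53 9e ed bf a0]
query mem[0x06]=0x8b, mem[0x15]=0x53, mem[0x08]=0x9e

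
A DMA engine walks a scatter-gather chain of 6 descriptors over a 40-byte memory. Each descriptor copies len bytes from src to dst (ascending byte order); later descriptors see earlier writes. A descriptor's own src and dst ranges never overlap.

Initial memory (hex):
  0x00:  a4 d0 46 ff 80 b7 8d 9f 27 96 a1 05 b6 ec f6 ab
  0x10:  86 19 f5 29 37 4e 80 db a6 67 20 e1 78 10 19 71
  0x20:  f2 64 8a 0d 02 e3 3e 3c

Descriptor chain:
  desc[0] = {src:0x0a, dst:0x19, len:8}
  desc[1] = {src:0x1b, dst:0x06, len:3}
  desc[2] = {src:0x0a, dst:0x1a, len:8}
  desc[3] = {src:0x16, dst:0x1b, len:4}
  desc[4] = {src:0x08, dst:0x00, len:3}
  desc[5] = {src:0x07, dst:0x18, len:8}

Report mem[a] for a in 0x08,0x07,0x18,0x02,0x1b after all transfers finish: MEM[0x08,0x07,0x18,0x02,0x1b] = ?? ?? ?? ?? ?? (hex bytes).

MEM[0x08,0x07,0x18,0x02,0x1b] = f6 ec ec a1 a1

  after D0: wrote 8B at 0x19 = a105b6ecf6ab8619
  after D1: wrote 3B at 0x06 = b6ecf6
  after D2: wrote 8B at 0x1a = a105b6ecf6ab8619
  after D3: wrote 4B at 0x1b = 80dba6a1
  after D4: wrote 3B at 0x00 = f696a1
  after D5: wrote 8B at 0x18 = ecf696a105b6ecf6
query mem[0x08]=0xf6, mem[0x07]=0xec, mem[0x18]=0xec, mem[0x02]=0xa1, mem[0x1b]=0xa1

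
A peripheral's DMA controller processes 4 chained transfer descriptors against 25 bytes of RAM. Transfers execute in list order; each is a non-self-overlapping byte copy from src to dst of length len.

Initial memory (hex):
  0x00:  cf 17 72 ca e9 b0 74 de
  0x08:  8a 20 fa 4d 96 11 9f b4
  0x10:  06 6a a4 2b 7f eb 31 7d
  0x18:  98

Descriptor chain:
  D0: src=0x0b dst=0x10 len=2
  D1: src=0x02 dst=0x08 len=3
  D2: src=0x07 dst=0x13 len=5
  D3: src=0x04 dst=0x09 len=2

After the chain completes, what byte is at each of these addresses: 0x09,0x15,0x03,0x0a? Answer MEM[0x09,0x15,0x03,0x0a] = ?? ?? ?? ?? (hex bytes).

D0: mem[0x10..0x11] <- [4d 96]
D1: mem[0x08..0x0a] <- [72 ca e9]
D2: mem[0x13..0x17] <- [de 72 ca e9 4d]
D3: mem[0x09..0x0a] <- [e9 b0]
query mem[0x09]=0xe9, mem[0x15]=0xca, mem[0x03]=0xca, mem[0x0a]=0xb0

MEM[0x09,0x15,0x03,0x0a] = e9 ca ca b0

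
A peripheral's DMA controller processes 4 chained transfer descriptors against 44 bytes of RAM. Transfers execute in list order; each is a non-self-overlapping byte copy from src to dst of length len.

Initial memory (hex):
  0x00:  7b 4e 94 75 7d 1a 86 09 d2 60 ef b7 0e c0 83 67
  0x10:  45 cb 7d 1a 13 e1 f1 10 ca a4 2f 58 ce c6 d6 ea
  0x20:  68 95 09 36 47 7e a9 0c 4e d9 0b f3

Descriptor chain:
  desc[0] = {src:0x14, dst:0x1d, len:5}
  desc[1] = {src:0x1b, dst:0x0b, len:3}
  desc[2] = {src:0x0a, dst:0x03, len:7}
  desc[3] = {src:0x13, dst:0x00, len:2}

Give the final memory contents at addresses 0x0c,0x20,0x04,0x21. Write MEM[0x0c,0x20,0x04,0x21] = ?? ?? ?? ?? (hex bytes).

MEM[0x0c,0x20,0x04,0x21] = ce 10 58 ca

[0] 0x14->0x1d len=5 : 13 e1 f1 10 ca
[1] 0x1b->0x0b len=3 : 58 ce 13
[2] 0x0a->0x03 len=7 : ef 58 ce 13 83 67 45
[3] 0x13->0x00 len=2 : 1a 13
query mem[0x0c]=0xce, mem[0x20]=0x10, mem[0x04]=0x58, mem[0x21]=0xca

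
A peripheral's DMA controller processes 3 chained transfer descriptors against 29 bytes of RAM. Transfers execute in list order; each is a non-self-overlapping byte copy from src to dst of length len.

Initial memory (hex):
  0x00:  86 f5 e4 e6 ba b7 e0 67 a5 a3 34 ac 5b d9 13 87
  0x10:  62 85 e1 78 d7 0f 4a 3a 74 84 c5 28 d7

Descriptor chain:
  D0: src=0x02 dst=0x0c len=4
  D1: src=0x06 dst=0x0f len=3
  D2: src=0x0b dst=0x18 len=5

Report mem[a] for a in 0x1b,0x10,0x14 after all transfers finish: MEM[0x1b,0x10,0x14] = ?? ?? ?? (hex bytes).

MEM[0x1b,0x10,0x14] = ba 67 d7

#0 dst[0x0c+4] := {0xe4,0xe6,0xba,0xb7}
#1 dst[0x0f+3] := {0xe0,0x67,0xa5}
#2 dst[0x18+5] := {0xac,0xe4,0xe6,0xba,0xe0}
query mem[0x1b]=0xba, mem[0x10]=0x67, mem[0x14]=0xd7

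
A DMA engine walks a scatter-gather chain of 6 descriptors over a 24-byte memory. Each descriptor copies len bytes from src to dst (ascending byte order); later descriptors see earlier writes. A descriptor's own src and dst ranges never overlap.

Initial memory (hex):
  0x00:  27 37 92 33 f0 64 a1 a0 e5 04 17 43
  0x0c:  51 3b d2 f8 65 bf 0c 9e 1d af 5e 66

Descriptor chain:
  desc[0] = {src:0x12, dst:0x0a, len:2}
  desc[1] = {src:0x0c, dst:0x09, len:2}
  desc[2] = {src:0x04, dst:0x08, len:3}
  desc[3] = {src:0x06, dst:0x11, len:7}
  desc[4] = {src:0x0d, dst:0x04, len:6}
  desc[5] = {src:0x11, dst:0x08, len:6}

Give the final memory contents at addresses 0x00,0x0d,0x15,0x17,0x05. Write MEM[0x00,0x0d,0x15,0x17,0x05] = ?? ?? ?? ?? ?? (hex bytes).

MEM[0x00,0x0d,0x15,0x17,0x05] = 27 9e a1 51 d2

#0 dst[0x0a+2] := {0x0c,0x9e}
#1 dst[0x09+2] := {0x51,0x3b}
#2 dst[0x08+3] := {0xf0,0x64,0xa1}
#3 dst[0x11+7] := {0xa1,0xa0,0xf0,0x64,0xa1,0x9e,0x51}
#4 dst[0x04+6] := {0x3b,0xd2,0xf8,0x65,0xa1,0xa0}
#5 dst[0x08+6] := {0xa1,0xa0,0xf0,0x64,0xa1,0x9e}
query mem[0x00]=0x27, mem[0x0d]=0x9e, mem[0x15]=0xa1, mem[0x17]=0x51, mem[0x05]=0xd2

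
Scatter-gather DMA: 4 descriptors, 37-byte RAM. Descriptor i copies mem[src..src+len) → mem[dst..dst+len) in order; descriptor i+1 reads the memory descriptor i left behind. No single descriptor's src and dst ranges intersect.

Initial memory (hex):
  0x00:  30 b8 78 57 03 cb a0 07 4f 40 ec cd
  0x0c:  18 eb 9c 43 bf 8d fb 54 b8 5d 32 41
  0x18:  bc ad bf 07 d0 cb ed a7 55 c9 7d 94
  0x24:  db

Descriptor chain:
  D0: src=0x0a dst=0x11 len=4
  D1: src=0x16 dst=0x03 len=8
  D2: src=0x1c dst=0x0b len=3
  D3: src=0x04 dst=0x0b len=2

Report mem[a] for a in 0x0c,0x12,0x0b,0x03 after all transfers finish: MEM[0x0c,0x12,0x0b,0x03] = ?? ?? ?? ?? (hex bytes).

MEM[0x0c,0x12,0x0b,0x03] = bc cd 41 32

[0] 0x0a->0x11 len=4 : ec cd 18 eb
[1] 0x16->0x03 len=8 : 32 41 bc ad bf 07 d0 cb
[2] 0x1c->0x0b len=3 : d0 cb ed
[3] 0x04->0x0b len=2 : 41 bc
query mem[0x0c]=0xbc, mem[0x12]=0xcd, mem[0x0b]=0x41, mem[0x03]=0x32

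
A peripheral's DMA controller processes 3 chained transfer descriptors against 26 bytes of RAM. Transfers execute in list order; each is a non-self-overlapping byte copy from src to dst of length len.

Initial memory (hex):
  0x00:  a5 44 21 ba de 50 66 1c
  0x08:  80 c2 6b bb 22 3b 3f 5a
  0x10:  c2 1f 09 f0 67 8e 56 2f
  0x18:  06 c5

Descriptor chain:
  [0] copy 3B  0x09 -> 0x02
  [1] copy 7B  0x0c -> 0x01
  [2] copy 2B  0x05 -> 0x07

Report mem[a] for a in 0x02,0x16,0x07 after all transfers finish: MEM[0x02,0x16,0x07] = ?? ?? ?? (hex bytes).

MEM[0x02,0x16,0x07] = 3b 56 c2

  after D0: wrote 3B at 0x02 = c26bbb
  after D1: wrote 7B at 0x01 = 223b3f5ac21f09
  after D2: wrote 2B at 0x07 = c21f
query mem[0x02]=0x3b, mem[0x16]=0x56, mem[0x07]=0xc2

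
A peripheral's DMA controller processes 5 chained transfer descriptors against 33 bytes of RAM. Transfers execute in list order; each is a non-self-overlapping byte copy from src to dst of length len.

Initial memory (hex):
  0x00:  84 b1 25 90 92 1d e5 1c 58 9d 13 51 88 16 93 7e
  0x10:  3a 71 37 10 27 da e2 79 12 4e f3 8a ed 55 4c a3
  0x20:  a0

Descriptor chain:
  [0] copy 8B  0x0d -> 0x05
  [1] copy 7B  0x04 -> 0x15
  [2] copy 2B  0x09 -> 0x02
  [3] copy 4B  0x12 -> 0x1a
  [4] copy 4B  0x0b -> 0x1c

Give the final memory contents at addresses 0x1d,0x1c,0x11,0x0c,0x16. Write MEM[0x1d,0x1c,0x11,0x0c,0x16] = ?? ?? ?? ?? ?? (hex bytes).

D0: mem[0x05..0x0c] <- [16 93 7e 3a 71 37 10 27]
D1: mem[0x15..0x1b] <- [92 16 93 7e 3a 71 37]
D2: mem[0x02..0x03] <- [71 37]
D3: mem[0x1a..0x1d] <- [37 10 27 92]
D4: mem[0x1c..0x1f] <- [10 27 16 93]
query mem[0x1d]=0x27, mem[0x1c]=0x10, mem[0x11]=0x71, mem[0x0c]=0x27, mem[0x16]=0x16

MEM[0x1d,0x1c,0x11,0x0c,0x16] = 27 10 71 27 16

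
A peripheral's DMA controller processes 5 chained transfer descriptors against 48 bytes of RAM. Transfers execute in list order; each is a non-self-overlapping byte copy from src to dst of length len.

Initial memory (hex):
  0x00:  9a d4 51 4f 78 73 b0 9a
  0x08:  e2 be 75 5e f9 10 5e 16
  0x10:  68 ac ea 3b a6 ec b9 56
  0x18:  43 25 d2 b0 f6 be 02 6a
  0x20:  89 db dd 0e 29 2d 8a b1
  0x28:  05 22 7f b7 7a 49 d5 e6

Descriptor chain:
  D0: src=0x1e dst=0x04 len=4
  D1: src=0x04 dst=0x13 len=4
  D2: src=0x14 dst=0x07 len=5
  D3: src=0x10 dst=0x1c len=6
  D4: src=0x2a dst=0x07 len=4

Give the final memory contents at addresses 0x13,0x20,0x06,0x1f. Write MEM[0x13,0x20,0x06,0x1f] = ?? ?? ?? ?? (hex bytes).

D0: mem[0x04..0x07] <- [02 6a 89 db]
D1: mem[0x13..0x16] <- [02 6a 89 db]
D2: mem[0x07..0x0b] <- [6a 89 db 56 43]
D3: mem[0x1c..0x21] <- [68 ac ea 02 6a 89]
D4: mem[0x07..0x0a] <- [7f b7 7a 49]
query mem[0x13]=0x02, mem[0x20]=0x6a, mem[0x06]=0x89, mem[0x1f]=0x02

MEM[0x13,0x20,0x06,0x1f] = 02 6a 89 02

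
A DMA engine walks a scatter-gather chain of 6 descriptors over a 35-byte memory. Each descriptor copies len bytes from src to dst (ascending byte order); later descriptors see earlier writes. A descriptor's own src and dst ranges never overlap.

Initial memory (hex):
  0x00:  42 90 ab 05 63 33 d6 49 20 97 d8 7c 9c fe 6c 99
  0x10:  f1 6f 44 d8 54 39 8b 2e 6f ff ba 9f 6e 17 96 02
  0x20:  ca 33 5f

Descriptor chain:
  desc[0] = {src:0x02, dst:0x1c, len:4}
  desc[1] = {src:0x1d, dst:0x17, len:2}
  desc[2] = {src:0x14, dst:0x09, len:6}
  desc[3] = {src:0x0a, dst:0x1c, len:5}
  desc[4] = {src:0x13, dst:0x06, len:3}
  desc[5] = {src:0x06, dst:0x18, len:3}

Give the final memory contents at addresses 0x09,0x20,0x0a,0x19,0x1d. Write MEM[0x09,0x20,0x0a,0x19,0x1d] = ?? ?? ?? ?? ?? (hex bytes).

MEM[0x09,0x20,0x0a,0x19,0x1d] = 54 ff 39 54 8b

[0] 0x02->0x1c len=4 : ab 05 63 33
[1] 0x1d->0x17 len=2 : 05 63
[2] 0x14->0x09 len=6 : 54 39 8b 05 63 ff
[3] 0x0a->0x1c len=5 : 39 8b 05 63 ff
[4] 0x13->0x06 len=3 : d8 54 39
[5] 0x06->0x18 len=3 : d8 54 39
query mem[0x09]=0x54, mem[0x20]=0xff, mem[0x0a]=0x39, mem[0x19]=0x54, mem[0x1d]=0x8b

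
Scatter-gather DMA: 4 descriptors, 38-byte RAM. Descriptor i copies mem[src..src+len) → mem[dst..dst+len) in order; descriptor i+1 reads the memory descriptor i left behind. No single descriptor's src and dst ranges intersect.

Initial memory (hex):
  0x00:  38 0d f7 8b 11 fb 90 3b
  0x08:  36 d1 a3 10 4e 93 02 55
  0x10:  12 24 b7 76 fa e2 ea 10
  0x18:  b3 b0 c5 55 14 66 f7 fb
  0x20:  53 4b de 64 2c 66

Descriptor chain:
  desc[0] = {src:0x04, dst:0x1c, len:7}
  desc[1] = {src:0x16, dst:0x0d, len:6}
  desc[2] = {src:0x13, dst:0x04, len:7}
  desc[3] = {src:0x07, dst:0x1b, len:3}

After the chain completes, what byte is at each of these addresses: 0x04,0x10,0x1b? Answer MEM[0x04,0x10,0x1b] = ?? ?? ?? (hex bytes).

  after D0: wrote 7B at 0x1c = 11fb903b36d1a3
  after D1: wrote 6B at 0x0d = ea10b3b0c555
  after D2: wrote 7B at 0x04 = 76fae2ea10b3b0
  after D3: wrote 3B at 0x1b = ea10b3
query mem[0x04]=0x76, mem[0x10]=0xb0, mem[0x1b]=0xea

MEM[0x04,0x10,0x1b] = 76 b0 ea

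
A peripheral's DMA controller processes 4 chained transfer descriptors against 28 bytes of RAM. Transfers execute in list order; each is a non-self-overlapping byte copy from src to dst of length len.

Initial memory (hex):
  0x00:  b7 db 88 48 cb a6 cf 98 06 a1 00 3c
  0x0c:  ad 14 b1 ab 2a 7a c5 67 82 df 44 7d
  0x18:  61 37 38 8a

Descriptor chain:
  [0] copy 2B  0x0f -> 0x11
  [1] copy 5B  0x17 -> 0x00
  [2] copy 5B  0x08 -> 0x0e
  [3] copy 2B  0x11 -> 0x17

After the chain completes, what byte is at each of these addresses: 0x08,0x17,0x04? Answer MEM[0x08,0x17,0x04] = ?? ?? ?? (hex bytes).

MEM[0x08,0x17,0x04] = 06 3c 8a

[0] 0x0f->0x11 len=2 : ab 2a
[1] 0x17->0x00 len=5 : 7d 61 37 38 8a
[2] 0x08->0x0e len=5 : 06 a1 00 3c ad
[3] 0x11->0x17 len=2 : 3c ad
query mem[0x08]=0x06, mem[0x17]=0x3c, mem[0x04]=0x8a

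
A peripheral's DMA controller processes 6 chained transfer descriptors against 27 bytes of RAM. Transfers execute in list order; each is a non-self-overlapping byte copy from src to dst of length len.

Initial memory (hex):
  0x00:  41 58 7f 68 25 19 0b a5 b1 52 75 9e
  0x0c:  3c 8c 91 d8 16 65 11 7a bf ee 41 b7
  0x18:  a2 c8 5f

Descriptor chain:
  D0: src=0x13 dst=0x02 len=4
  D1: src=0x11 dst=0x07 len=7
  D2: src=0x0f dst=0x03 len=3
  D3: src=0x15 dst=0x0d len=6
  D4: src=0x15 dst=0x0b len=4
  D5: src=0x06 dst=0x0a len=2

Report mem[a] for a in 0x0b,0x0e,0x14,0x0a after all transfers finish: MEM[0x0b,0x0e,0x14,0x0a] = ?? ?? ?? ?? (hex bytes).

MEM[0x0b,0x0e,0x14,0x0a] = 65 a2 bf 0b

[0] 0x13->0x02 len=4 : 7a bf ee 41
[1] 0x11->0x07 len=7 : 65 11 7a bf ee 41 b7
[2] 0x0f->0x03 len=3 : d8 16 65
[3] 0x15->0x0d len=6 : ee 41 b7 a2 c8 5f
[4] 0x15->0x0b len=4 : ee 41 b7 a2
[5] 0x06->0x0a len=2 : 0b 65
query mem[0x0b]=0x65, mem[0x0e]=0xa2, mem[0x14]=0xbf, mem[0x0a]=0x0b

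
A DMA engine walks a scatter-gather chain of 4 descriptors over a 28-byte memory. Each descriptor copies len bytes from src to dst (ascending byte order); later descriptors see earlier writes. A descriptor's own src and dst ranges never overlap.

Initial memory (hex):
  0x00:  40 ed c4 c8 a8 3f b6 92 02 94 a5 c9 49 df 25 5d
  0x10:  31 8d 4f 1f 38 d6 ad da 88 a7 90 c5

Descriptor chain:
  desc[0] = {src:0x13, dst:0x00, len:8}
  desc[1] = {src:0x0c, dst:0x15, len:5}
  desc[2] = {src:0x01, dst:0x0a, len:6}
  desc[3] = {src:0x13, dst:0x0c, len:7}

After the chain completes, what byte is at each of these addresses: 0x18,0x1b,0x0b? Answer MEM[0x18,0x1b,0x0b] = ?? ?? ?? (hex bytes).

[0] 0x13->0x00 len=8 : 1f 38 d6 ad da 88 a7 90
[1] 0x0c->0x15 len=5 : 49 df 25 5d 31
[2] 0x01->0x0a len=6 : 38 d6 ad da 88 a7
[3] 0x13->0x0c len=7 : 1f 38 49 df 25 5d 31
query mem[0x18]=0x5d, mem[0x1b]=0xc5, mem[0x0b]=0xd6

MEM[0x18,0x1b,0x0b] = 5d c5 d6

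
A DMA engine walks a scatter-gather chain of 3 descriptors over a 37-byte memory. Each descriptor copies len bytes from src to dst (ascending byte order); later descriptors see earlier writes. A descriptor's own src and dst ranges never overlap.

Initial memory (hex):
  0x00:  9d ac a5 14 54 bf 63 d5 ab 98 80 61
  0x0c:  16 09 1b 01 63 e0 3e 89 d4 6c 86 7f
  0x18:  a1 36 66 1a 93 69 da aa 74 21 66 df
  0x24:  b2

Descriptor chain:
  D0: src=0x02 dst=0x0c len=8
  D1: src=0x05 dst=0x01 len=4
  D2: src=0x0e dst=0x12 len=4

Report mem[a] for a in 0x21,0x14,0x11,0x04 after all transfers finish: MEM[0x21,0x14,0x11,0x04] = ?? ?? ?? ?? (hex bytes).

MEM[0x21,0x14,0x11,0x04] = 21 63 d5 ab

D0: mem[0x0c..0x13] <- [a5 14 54 bf 63 d5 ab 98]
D1: mem[0x01..0x04] <- [bf 63 d5 ab]
D2: mem[0x12..0x15] <- [54 bf 63 d5]
query mem[0x21]=0x21, mem[0x14]=0x63, mem[0x11]=0xd5, mem[0x04]=0xab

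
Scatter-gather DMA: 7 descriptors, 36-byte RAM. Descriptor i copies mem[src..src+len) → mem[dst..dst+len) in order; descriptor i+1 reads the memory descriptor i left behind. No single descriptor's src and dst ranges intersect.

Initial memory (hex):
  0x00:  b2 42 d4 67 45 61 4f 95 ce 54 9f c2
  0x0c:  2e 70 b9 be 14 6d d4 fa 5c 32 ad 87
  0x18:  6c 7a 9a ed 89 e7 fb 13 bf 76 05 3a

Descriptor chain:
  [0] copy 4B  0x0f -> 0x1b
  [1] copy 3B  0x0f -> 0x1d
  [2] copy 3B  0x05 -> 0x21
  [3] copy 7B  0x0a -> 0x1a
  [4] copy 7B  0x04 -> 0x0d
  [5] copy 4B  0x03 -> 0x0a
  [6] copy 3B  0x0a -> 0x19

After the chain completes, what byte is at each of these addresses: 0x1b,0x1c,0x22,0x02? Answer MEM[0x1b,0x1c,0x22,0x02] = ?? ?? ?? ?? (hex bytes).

MEM[0x1b,0x1c,0x22,0x02] = 61 2e 4f d4

  after D0: wrote 4B at 0x1b = be146dd4
  after D1: wrote 3B at 0x1d = be146d
  after D2: wrote 3B at 0x21 = 614f95
  after D3: wrote 7B at 0x1a = 9fc22e70b9be14
  after D4: wrote 7B at 0x0d = 45614f95ce549f
  after D5: wrote 4B at 0x0a = 6745614f
  after D6: wrote 3B at 0x19 = 674561
query mem[0x1b]=0x61, mem[0x1c]=0x2e, mem[0x22]=0x4f, mem[0x02]=0xd4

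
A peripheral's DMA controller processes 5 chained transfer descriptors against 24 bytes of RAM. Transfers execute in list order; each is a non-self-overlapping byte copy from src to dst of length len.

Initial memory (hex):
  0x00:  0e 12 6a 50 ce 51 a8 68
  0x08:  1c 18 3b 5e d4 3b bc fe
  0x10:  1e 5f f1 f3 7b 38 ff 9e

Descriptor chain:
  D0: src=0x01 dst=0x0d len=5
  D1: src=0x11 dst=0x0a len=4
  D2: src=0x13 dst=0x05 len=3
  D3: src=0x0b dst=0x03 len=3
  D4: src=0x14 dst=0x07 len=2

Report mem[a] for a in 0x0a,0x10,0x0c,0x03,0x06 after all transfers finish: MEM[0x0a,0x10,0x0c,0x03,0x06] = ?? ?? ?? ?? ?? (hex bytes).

MEM[0x0a,0x10,0x0c,0x03,0x06] = 51 ce f3 f1 7b

[0] 0x01->0x0d len=5 : 12 6a 50 ce 51
[1] 0x11->0x0a len=4 : 51 f1 f3 7b
[2] 0x13->0x05 len=3 : f3 7b 38
[3] 0x0b->0x03 len=3 : f1 f3 7b
[4] 0x14->0x07 len=2 : 7b 38
query mem[0x0a]=0x51, mem[0x10]=0xce, mem[0x0c]=0xf3, mem[0x03]=0xf1, mem[0x06]=0x7b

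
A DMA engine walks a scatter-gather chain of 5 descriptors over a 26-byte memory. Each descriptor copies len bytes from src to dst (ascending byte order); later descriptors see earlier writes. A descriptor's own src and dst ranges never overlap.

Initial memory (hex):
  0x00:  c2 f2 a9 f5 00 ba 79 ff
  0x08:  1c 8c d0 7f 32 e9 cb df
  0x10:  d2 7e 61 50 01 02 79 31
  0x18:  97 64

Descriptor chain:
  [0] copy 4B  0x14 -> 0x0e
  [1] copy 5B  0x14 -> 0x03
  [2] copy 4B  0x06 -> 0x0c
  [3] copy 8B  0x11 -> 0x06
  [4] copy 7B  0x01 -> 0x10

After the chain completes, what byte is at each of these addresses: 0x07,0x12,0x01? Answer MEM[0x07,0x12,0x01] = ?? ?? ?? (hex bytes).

#0 dst[0x0e+4] := {0x01,0x02,0x79,0x31}
#1 dst[0x03+5] := {0x01,0x02,0x79,0x31,0x97}
#2 dst[0x0c+4] := {0x31,0x97,0x1c,0x8c}
#3 dst[0x06+8] := {0x31,0x61,0x50,0x01,0x02,0x79,0x31,0x97}
#4 dst[0x10+7] := {0xf2,0xa9,0x01,0x02,0x79,0x31,0x61}
query mem[0x07]=0x61, mem[0x12]=0x01, mem[0x01]=0xf2

MEM[0x07,0x12,0x01] = 61 01 f2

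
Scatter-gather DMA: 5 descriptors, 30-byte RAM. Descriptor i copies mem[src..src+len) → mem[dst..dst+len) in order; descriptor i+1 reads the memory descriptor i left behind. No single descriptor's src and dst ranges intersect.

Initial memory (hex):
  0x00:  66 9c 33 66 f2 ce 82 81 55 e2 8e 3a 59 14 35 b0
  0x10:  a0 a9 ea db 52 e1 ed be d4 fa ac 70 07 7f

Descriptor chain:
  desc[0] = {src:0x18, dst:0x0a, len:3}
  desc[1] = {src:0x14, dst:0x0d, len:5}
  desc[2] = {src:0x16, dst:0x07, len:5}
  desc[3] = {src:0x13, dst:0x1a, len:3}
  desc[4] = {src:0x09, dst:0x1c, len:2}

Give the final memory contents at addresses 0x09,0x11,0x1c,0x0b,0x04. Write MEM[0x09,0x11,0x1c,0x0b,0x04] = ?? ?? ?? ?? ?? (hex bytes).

MEM[0x09,0x11,0x1c,0x0b,0x04] = d4 d4 d4 ac f2

D0: mem[0x0a..0x0c] <- [d4 fa ac]
D1: mem[0x0d..0x11] <- [52 e1 ed be d4]
D2: mem[0x07..0x0b] <- [ed be d4 fa ac]
D3: mem[0x1a..0x1c] <- [db 52 e1]
D4: mem[0x1c..0x1d] <- [d4 fa]
query mem[0x09]=0xd4, mem[0x11]=0xd4, mem[0x1c]=0xd4, mem[0x0b]=0xac, mem[0x04]=0xf2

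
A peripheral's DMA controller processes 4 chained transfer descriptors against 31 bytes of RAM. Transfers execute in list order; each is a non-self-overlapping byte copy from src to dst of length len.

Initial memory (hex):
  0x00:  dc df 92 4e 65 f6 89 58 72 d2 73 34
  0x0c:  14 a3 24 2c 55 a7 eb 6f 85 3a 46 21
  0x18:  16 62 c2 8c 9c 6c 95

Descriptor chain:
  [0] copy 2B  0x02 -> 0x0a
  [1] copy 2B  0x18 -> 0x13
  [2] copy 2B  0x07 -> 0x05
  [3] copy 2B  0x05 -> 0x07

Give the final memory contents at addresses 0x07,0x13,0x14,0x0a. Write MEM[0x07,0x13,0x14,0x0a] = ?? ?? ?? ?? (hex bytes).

MEM[0x07,0x13,0x14,0x0a] = 58 16 62 92

[0] 0x02->0x0a len=2 : 92 4e
[1] 0x18->0x13 len=2 : 16 62
[2] 0x07->0x05 len=2 : 58 72
[3] 0x05->0x07 len=2 : 58 72
query mem[0x07]=0x58, mem[0x13]=0x16, mem[0x14]=0x62, mem[0x0a]=0x92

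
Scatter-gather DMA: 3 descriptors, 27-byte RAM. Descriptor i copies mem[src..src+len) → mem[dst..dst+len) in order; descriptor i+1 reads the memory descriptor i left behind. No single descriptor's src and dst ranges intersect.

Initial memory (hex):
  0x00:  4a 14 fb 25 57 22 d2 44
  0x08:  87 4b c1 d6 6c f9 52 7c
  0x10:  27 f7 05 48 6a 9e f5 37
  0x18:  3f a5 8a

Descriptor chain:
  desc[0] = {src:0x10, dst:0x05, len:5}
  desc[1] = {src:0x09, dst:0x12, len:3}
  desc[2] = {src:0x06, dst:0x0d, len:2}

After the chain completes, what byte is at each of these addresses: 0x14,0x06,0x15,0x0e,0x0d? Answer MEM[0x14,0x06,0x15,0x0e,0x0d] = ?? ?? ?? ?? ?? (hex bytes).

MEM[0x14,0x06,0x15,0x0e,0x0d] = d6 f7 9e 05 f7

  after D0: wrote 5B at 0x05 = 27f705486a
  after D1: wrote 3B at 0x12 = 6ac1d6
  after D2: wrote 2B at 0x0d = f705
query mem[0x14]=0xd6, mem[0x06]=0xf7, mem[0x15]=0x9e, mem[0x0e]=0x05, mem[0x0d]=0xf7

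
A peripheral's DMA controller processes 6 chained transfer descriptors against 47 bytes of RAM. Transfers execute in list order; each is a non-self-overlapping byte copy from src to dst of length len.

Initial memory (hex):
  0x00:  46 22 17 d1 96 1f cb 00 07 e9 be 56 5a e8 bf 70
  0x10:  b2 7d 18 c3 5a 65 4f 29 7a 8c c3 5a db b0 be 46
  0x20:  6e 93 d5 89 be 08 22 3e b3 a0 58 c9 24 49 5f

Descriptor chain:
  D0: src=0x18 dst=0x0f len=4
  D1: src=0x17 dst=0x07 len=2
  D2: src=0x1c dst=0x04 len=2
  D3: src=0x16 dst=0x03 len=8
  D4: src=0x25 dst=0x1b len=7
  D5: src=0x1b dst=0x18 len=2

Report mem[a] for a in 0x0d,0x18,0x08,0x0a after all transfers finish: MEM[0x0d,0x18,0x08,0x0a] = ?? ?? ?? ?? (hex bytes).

#0 dst[0x0f+4] := {0x7a,0x8c,0xc3,0x5a}
#1 dst[0x07+2] := {0x29,0x7a}
#2 dst[0x04+2] := {0xdb,0xb0}
#3 dst[0x03+8] := {0x4f,0x29,0x7a,0x8c,0xc3,0x5a,0xdb,0xb0}
#4 dst[0x1b+7] := {0x08,0x22,0x3e,0xb3,0xa0,0x58,0xc9}
#5 dst[0x18+2] := {0x08,0x22}
query mem[0x0d]=0xe8, mem[0x18]=0x08, mem[0x08]=0x5a, mem[0x0a]=0xb0

MEM[0x0d,0x18,0x08,0x0a] = e8 08 5a b0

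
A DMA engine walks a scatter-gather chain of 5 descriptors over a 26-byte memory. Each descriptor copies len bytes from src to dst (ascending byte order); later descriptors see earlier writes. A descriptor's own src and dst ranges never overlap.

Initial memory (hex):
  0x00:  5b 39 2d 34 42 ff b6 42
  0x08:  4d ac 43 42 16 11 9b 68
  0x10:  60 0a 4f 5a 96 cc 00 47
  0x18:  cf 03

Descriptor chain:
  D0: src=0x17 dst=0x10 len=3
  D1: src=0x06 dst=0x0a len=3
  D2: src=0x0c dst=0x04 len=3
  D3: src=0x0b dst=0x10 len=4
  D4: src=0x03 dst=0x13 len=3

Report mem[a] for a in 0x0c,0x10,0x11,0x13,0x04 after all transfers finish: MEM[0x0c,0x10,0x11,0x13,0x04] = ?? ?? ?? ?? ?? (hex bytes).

MEM[0x0c,0x10,0x11,0x13,0x04] = 4d 42 4d 34 4d

D0: mem[0x10..0x12] <- [47 cf 03]
D1: mem[0x0a..0x0c] <- [b6 42 4d]
D2: mem[0x04..0x06] <- [4d 11 9b]
D3: mem[0x10..0x13] <- [42 4d 11 9b]
D4: mem[0x13..0x15] <- [34 4d 11]
query mem[0x0c]=0x4d, mem[0x10]=0x42, mem[0x11]=0x4d, mem[0x13]=0x34, mem[0x04]=0x4d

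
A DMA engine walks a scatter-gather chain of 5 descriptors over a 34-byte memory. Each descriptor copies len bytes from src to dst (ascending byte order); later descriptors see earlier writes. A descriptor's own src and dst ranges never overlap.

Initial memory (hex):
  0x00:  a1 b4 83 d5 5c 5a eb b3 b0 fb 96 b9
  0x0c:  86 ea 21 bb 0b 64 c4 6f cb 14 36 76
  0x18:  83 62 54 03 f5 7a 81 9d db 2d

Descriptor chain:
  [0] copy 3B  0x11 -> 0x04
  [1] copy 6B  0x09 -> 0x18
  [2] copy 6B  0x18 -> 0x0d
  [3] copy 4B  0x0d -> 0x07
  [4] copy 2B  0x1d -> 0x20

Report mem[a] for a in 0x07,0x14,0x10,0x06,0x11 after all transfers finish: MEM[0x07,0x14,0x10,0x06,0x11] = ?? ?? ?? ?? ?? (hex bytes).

D0: mem[0x04..0x06] <- [64 c4 6f]
D1: mem[0x18..0x1d] <- [fb 96 b9 86 ea 21]
D2: mem[0x0d..0x12] <- [fb 96 b9 86 ea 21]
D3: mem[0x07..0x0a] <- [fb 96 b9 86]
D4: mem[0x20..0x21] <- [21 81]
query mem[0x07]=0xfb, mem[0x14]=0xcb, mem[0x10]=0x86, mem[0x06]=0x6f, mem[0x11]=0xea

MEM[0x07,0x14,0x10,0x06,0x11] = fb cb 86 6f ea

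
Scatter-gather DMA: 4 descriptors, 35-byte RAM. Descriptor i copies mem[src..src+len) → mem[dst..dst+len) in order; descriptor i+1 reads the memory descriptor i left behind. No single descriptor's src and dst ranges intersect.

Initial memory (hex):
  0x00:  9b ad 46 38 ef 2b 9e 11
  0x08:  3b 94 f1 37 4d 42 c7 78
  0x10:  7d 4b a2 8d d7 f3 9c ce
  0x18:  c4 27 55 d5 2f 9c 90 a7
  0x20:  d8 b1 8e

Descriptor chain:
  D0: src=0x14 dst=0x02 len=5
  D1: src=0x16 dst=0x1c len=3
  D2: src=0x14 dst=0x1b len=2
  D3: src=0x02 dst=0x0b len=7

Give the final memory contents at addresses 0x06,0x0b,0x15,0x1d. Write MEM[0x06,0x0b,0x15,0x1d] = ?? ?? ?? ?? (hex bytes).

MEM[0x06,0x0b,0x15,0x1d] = c4 d7 f3 ce

#0 dst[0x02+5] := {0xd7,0xf3,0x9c,0xce,0xc4}
#1 dst[0x1c+3] := {0x9c,0xce,0xc4}
#2 dst[0x1b+2] := {0xd7,0xf3}
#3 dst[0x0b+7] := {0xd7,0xf3,0x9c,0xce,0xc4,0x11,0x3b}
query mem[0x06]=0xc4, mem[0x0b]=0xd7, mem[0x15]=0xf3, mem[0x1d]=0xce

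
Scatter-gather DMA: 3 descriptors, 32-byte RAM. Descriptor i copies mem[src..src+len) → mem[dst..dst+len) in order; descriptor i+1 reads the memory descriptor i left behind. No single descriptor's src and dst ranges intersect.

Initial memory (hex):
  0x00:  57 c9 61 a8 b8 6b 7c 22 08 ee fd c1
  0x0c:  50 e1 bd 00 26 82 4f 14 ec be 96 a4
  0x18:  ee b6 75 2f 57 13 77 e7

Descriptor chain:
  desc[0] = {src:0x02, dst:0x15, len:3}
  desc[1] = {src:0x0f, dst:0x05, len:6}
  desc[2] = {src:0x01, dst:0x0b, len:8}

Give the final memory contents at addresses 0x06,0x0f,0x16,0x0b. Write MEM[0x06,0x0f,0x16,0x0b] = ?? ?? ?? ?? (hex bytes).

MEM[0x06,0x0f,0x16,0x0b] = 26 00 a8 c9

  after D0: wrote 3B at 0x15 = 61a8b8
  after D1: wrote 6B at 0x05 = 0026824f14ec
  after D2: wrote 8B at 0x0b = c961a8b80026824f
query mem[0x06]=0x26, mem[0x0f]=0x00, mem[0x16]=0xa8, mem[0x0b]=0xc9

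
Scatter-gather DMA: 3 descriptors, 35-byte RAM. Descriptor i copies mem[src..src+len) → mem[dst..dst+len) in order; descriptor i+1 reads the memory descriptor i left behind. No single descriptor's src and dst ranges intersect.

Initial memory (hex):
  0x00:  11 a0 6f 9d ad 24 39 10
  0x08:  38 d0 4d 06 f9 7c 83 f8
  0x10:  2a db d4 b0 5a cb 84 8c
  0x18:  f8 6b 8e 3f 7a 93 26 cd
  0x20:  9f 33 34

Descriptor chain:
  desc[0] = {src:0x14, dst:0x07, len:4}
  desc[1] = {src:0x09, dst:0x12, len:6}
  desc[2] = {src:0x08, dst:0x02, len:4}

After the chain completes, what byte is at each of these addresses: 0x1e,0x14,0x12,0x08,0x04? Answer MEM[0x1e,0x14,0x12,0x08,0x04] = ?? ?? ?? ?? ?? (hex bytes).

MEM[0x1e,0x14,0x12,0x08,0x04] = 26 06 84 cb 8c

[0] 0x14->0x07 len=4 : 5a cb 84 8c
[1] 0x09->0x12 len=6 : 84 8c 06 f9 7c 83
[2] 0x08->0x02 len=4 : cb 84 8c 06
query mem[0x1e]=0x26, mem[0x14]=0x06, mem[0x12]=0x84, mem[0x08]=0xcb, mem[0x04]=0x8c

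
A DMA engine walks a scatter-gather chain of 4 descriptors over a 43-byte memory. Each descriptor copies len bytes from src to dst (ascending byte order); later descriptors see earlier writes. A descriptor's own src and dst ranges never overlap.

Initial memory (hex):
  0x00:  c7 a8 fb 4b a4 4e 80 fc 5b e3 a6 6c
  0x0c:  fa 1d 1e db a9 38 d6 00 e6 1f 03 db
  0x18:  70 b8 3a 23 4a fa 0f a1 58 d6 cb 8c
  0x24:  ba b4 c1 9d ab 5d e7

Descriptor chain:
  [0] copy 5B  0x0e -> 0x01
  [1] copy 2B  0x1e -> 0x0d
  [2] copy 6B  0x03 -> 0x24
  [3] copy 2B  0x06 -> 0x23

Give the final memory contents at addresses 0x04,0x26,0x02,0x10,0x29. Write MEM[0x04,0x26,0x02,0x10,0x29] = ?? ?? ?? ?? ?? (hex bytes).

MEM[0x04,0x26,0x02,0x10,0x29] = 38 d6 db a9 5b

#0 dst[0x01+5] := {0x1e,0xdb,0xa9,0x38,0xd6}
#1 dst[0x0d+2] := {0x0f,0xa1}
#2 dst[0x24+6] := {0xa9,0x38,0xd6,0x80,0xfc,0x5b}
#3 dst[0x23+2] := {0x80,0xfc}
query mem[0x04]=0x38, mem[0x26]=0xd6, mem[0x02]=0xdb, mem[0x10]=0xa9, mem[0x29]=0x5b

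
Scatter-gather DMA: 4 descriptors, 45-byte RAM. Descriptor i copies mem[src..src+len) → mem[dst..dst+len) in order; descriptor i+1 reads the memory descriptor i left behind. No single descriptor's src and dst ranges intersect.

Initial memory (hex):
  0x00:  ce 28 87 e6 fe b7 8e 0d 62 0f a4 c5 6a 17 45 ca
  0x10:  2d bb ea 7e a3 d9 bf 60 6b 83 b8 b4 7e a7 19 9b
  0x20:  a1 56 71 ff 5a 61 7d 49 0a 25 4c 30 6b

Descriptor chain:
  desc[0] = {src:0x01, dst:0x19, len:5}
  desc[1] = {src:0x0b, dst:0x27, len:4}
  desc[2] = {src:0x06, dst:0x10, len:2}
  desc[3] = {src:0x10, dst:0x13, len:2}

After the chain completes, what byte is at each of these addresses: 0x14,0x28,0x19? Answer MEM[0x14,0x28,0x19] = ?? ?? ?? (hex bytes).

MEM[0x14,0x28,0x19] = 0d 6a 28

  after D0: wrote 5B at 0x19 = 2887e6feb7
  after D1: wrote 4B at 0x27 = c56a1745
  after D2: wrote 2B at 0x10 = 8e0d
  after D3: wrote 2B at 0x13 = 8e0d
query mem[0x14]=0x0d, mem[0x28]=0x6a, mem[0x19]=0x28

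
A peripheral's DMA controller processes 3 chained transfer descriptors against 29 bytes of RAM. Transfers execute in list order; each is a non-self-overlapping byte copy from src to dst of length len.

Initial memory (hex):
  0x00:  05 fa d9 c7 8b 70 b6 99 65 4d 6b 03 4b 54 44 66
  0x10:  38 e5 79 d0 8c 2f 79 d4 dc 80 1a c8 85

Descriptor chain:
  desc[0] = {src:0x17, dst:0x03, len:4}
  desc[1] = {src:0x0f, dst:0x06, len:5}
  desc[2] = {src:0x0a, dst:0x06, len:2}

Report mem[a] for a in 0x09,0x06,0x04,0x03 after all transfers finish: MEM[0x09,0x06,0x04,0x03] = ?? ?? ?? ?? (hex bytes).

  after D0: wrote 4B at 0x03 = d4dc801a
  after D1: wrote 5B at 0x06 = 6638e579d0
  after D2: wrote 2B at 0x06 = d003
query mem[0x09]=0x79, mem[0x06]=0xd0, mem[0x04]=0xdc, mem[0x03]=0xd4

MEM[0x09,0x06,0x04,0x03] = 79 d0 dc d4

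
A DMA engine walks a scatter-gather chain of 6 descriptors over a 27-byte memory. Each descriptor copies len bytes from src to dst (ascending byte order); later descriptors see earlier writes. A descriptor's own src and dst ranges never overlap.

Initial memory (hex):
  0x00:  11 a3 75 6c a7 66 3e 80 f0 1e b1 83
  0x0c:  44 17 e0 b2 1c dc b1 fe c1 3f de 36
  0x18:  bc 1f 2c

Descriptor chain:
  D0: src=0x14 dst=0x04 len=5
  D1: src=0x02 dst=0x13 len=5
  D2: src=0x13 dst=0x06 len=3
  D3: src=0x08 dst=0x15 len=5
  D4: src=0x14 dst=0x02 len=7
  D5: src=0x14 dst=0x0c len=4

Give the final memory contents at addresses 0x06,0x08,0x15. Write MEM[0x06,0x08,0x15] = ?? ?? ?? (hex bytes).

MEM[0x06,0x08,0x15] = 83 2c c1

[0] 0x14->0x04 len=5 : c1 3f de 36 bc
[1] 0x02->0x13 len=5 : 75 6c c1 3f de
[2] 0x13->0x06 len=3 : 75 6c c1
[3] 0x08->0x15 len=5 : c1 1e b1 83 44
[4] 0x14->0x02 len=7 : 6c c1 1e b1 83 44 2c
[5] 0x14->0x0c len=4 : 6c c1 1e b1
query mem[0x06]=0x83, mem[0x08]=0x2c, mem[0x15]=0xc1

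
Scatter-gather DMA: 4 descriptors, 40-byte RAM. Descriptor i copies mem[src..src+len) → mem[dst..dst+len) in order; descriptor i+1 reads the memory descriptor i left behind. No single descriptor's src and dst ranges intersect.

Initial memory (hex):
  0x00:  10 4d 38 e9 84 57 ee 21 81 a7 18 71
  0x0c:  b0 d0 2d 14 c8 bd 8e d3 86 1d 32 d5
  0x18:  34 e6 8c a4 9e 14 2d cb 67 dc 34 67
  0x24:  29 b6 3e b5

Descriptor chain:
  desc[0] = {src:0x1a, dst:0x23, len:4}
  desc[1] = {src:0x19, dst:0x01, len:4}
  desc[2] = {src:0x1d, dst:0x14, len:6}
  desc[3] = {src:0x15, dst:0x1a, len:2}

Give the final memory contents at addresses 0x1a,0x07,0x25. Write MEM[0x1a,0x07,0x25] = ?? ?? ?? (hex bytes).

MEM[0x1a,0x07,0x25] = 2d 21 9e

  after D0: wrote 4B at 0x23 = 8ca49e14
  after D1: wrote 4B at 0x01 = e68ca49e
  after D2: wrote 6B at 0x14 = 142dcb67dc34
  after D3: wrote 2B at 0x1a = 2dcb
query mem[0x1a]=0x2d, mem[0x07]=0x21, mem[0x25]=0x9e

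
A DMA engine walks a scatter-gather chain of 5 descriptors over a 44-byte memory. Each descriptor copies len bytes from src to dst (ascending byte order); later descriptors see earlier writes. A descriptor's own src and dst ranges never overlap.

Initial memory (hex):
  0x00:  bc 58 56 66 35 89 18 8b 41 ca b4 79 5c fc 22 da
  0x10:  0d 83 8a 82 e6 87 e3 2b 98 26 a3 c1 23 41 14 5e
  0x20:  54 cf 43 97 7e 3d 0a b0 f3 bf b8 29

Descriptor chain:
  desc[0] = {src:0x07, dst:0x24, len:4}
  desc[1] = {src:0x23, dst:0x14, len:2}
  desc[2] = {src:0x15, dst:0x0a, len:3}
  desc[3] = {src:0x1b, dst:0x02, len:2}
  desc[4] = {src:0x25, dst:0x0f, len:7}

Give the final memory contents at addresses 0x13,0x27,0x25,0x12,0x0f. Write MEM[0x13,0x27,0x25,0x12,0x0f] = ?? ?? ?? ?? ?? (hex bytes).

MEM[0x13,0x27,0x25,0x12,0x0f] = bf b4 41 f3 41

D0: mem[0x24..0x27] <- [8b 41 ca b4]
D1: mem[0x14..0x15] <- [97 8b]
D2: mem[0x0a..0x0c] <- [8b e3 2b]
D3: mem[0x02..0x03] <- [c1 23]
D4: mem[0x0f..0x15] <- [41 ca b4 f3 bf b8 29]
query mem[0x13]=0xbf, mem[0x27]=0xb4, mem[0x25]=0x41, mem[0x12]=0xf3, mem[0x0f]=0x41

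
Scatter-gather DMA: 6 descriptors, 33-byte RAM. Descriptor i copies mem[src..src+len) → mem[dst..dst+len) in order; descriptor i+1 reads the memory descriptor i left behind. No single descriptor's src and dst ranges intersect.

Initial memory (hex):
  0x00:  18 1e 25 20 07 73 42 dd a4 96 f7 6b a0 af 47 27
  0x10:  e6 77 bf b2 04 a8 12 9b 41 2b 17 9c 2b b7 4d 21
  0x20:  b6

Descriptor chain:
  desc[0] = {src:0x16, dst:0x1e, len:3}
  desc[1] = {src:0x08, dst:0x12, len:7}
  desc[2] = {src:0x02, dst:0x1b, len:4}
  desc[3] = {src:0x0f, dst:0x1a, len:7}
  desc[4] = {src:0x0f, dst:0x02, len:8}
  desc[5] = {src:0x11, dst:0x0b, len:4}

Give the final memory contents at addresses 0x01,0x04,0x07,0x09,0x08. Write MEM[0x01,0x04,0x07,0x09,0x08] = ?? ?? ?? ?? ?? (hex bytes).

MEM[0x01,0x04,0x07,0x09,0x08] = 1e 77 f7 a0 6b

#0 dst[0x1e+3] := {0x12,0x9b,0x41}
#1 dst[0x12+7] := {0xa4,0x96,0xf7,0x6b,0xa0,0xaf,0x47}
#2 dst[0x1b+4] := {0x25,0x20,0x07,0x73}
#3 dst[0x1a+7] := {0x27,0xe6,0x77,0xa4,0x96,0xf7,0x6b}
#4 dst[0x02+8] := {0x27,0xe6,0x77,0xa4,0x96,0xf7,0x6b,0xa0}
#5 dst[0x0b+4] := {0x77,0xa4,0x96,0xf7}
query mem[0x01]=0x1e, mem[0x04]=0x77, mem[0x07]=0xf7, mem[0x09]=0xa0, mem[0x08]=0x6b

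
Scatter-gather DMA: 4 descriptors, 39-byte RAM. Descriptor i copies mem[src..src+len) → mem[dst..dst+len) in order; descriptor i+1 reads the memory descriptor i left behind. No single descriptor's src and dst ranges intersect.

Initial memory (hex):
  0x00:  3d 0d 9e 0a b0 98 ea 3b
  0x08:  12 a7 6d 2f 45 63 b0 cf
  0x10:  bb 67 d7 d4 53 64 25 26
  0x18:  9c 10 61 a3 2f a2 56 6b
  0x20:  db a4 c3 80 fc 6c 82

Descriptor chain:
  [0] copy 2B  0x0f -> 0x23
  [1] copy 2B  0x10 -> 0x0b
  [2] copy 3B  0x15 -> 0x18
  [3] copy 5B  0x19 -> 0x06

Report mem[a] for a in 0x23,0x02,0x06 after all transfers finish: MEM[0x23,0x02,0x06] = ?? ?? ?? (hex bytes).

MEM[0x23,0x02,0x06] = cf 9e 25

D0: mem[0x23..0x24] <- [cf bb]
D1: mem[0x0b..0x0c] <- [bb 67]
D2: mem[0x18..0x1a] <- [64 25 26]
D3: mem[0x06..0x0a] <- [25 26 a3 2f a2]
query mem[0x23]=0xcf, mem[0x02]=0x9e, mem[0x06]=0x25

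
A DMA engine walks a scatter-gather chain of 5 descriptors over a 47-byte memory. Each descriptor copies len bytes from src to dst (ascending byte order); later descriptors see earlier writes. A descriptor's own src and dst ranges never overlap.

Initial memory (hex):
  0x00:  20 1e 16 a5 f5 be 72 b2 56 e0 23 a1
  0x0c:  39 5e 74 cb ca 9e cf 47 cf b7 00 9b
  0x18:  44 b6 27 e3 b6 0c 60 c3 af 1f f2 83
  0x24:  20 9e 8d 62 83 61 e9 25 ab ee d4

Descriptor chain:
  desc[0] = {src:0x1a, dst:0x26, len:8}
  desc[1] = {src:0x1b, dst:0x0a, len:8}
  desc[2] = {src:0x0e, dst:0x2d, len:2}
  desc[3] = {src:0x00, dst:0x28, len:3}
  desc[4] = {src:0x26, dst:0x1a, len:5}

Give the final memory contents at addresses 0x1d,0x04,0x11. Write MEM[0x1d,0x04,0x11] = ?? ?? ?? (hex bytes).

MEM[0x1d,0x04,0x11] = 1e f5 f2

#0 dst[0x26+8] := {0x27,0xe3,0xb6,0x0c,0x60,0xc3,0xaf,0x1f}
#1 dst[0x0a+8] := {0xe3,0xb6,0x0c,0x60,0xc3,0xaf,0x1f,0xf2}
#2 dst[0x2d+2] := {0xc3,0xaf}
#3 dst[0x28+3] := {0x20,0x1e,0x16}
#4 dst[0x1a+5] := {0x27,0xe3,0x20,0x1e,0x16}
query mem[0x1d]=0x1e, mem[0x04]=0xf5, mem[0x11]=0xf2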